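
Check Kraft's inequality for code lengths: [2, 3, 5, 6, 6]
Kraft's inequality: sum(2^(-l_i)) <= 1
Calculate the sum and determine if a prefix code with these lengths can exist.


Sum = 2^(-2) + 2^(-3) + 2^(-5) + 2^(-6) + 2^(-6)
    = 0.25 + 0.125 + 0.03125 + 0.015625 + 0.015625
    = 28/64 = 0.4375
Since 0.4375 <= 1, Kraft's inequality IS satisfied.
A prefix code with these lengths CAN exist.

Kraft sum = 0.4375. Satisfied.


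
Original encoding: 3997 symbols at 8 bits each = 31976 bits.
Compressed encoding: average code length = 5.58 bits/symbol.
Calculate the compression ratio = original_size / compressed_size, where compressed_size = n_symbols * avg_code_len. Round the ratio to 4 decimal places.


original_size = n_symbols * orig_bits = 3997 * 8 = 31976 bits
compressed_size = n_symbols * avg_code_len = 3997 * 5.58 = 22303.26 bits
ratio = original_size / compressed_size = 31976 / 22303.26 = 1.4337

Compression ratio = 1.4337


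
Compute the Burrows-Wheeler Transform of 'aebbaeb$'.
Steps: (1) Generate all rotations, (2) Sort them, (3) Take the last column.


Rotations (sorted):
  0: $aebbaeb -> last char: b
  1: aeb$aebb -> last char: b
  2: aebbaeb$ -> last char: $
  3: b$aebbae -> last char: e
  4: baeb$aeb -> last char: b
  5: bbaeb$ae -> last char: e
  6: eb$aebba -> last char: a
  7: ebbaeb$a -> last char: a


BWT = bb$ebeaa


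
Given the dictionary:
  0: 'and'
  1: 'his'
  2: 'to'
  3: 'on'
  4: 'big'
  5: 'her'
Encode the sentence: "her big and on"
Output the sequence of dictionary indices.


Look up each word in the dictionary:
  'her' -> 5
  'big' -> 4
  'and' -> 0
  'on' -> 3

Encoded: [5, 4, 0, 3]


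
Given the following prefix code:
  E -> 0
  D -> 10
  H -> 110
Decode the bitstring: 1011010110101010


Decoding step by step:
Bits 10 -> D
Bits 110 -> H
Bits 10 -> D
Bits 110 -> H
Bits 10 -> D
Bits 10 -> D
Bits 10 -> D


Decoded message: DHDHDDD


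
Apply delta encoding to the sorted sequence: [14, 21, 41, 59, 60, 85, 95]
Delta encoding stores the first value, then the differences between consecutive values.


First value: 14
Deltas:
  21 - 14 = 7
  41 - 21 = 20
  59 - 41 = 18
  60 - 59 = 1
  85 - 60 = 25
  95 - 85 = 10


Delta encoded: [14, 7, 20, 18, 1, 25, 10]


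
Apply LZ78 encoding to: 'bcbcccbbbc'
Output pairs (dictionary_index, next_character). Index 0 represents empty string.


LZ78 encoding steps:
Dictionary: {0: ''}
Step 1: w='' (idx 0), next='b' -> output (0, 'b'), add 'b' as idx 1
Step 2: w='' (idx 0), next='c' -> output (0, 'c'), add 'c' as idx 2
Step 3: w='b' (idx 1), next='c' -> output (1, 'c'), add 'bc' as idx 3
Step 4: w='c' (idx 2), next='c' -> output (2, 'c'), add 'cc' as idx 4
Step 5: w='b' (idx 1), next='b' -> output (1, 'b'), add 'bb' as idx 5
Step 6: w='bc' (idx 3), end of input -> output (3, '')


Encoded: [(0, 'b'), (0, 'c'), (1, 'c'), (2, 'c'), (1, 'b'), (3, '')]


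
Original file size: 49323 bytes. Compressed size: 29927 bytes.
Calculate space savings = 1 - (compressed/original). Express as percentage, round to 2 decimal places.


ratio = compressed/original = 29927/49323 = 0.606755
savings = 1 - ratio = 1 - 0.606755 = 0.393245
as a percentage: 0.393245 * 100 = 39.32%

Space savings = 1 - 29927/49323 = 39.32%


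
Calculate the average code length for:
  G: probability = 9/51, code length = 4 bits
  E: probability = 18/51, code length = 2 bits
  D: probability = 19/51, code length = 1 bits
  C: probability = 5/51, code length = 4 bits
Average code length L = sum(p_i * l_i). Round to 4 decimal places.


Weighted contributions p_i * l_i:
  G: (9/51) * 4 = 36/51
  E: (18/51) * 2 = 36/51
  D: (19/51) * 1 = 19/51
  C: (5/51) * 4 = 20/51
Sum = (36 + 36 + 19 + 20)/51 = 111/51

L = 111/51 = 2.1765 bits/symbol


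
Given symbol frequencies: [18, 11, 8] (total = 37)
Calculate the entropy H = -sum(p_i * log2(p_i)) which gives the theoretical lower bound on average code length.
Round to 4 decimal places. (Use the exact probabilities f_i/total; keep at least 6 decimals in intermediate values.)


Per-symbol terms -p_i * log2(p_i) with p_i = f_i/37:
  p = 18/37 = 0.486486: log2(p) = -1.039528, -p*log2(p) = 0.505717
  p = 11/37 = 0.297297: log2(p) = -1.750022, -p*log2(p) = 0.520277
  p = 8/37 = 0.216216: log2(p) = -2.209453, -p*log2(p) = 0.477720
H = 0.505717 + 0.520277 + 0.477720 = 1.503714

H = 1.5037 bits/symbol


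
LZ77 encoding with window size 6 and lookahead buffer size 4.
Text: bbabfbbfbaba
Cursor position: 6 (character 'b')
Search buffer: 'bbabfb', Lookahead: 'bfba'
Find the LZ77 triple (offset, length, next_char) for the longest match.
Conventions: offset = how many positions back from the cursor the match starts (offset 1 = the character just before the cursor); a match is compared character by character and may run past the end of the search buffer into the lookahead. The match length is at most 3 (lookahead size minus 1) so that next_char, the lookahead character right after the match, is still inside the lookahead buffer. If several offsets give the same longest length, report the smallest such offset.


Try each offset into the search buffer:
  offset=1 (pos 5, char 'b'): match length 1
  offset=2 (pos 4, char 'f'): match length 0
  offset=3 (pos 3, char 'b'): match length 3
  offset=4 (pos 2, char 'a'): match length 0
  offset=5 (pos 1, char 'b'): match length 1
  offset=6 (pos 0, char 'b'): match length 1
Longest match has length 3 at offset 3.
next_char = character at position 6 + 3 = 9 -> 'a'

Best match: offset=3, length=3 (matching 'bfb' starting at position 3)
LZ77 triple: (3, 3, 'a')


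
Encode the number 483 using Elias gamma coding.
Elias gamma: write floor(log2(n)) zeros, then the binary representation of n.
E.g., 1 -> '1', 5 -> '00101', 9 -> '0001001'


num_bits = floor(log2(483)) + 1 = 9
leading_zeros = num_bits - 1 = 8
binary(483) = 111100011

Elias gamma(483) = '00000000' + '111100011' = 00000000111100011 (17 bits)


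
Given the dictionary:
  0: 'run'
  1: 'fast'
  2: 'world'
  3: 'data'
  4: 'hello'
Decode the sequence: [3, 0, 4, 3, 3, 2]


Look up each index in the dictionary:
  3 -> 'data'
  0 -> 'run'
  4 -> 'hello'
  3 -> 'data'
  3 -> 'data'
  2 -> 'world'

Decoded: "data run hello data data world"


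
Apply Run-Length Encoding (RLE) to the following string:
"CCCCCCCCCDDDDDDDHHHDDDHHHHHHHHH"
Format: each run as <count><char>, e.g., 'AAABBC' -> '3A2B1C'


Scanning runs left to right:
  i=0: run of 'C' x 9 -> '9C'
  i=9: run of 'D' x 7 -> '7D'
  i=16: run of 'H' x 3 -> '3H'
  i=19: run of 'D' x 3 -> '3D'
  i=22: run of 'H' x 9 -> '9H'

RLE = 9C7D3H3D9H


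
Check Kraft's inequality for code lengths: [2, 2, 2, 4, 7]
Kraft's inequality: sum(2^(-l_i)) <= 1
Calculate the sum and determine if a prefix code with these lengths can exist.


Sum = 2^(-2) + 2^(-2) + 2^(-2) + 2^(-4) + 2^(-7)
    = 0.25 + 0.25 + 0.25 + 0.0625 + 0.0078125
    = 105/128 = 0.8203125
Since 0.8203125 <= 1, Kraft's inequality IS satisfied.
A prefix code with these lengths CAN exist.

Kraft sum = 0.8203125. Satisfied.


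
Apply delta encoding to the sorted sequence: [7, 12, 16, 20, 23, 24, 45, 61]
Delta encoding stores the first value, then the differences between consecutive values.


First value: 7
Deltas:
  12 - 7 = 5
  16 - 12 = 4
  20 - 16 = 4
  23 - 20 = 3
  24 - 23 = 1
  45 - 24 = 21
  61 - 45 = 16


Delta encoded: [7, 5, 4, 4, 3, 1, 21, 16]


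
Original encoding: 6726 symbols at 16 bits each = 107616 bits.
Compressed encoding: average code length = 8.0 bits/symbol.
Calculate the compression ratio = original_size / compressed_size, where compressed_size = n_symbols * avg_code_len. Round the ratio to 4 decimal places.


original_size = n_symbols * orig_bits = 6726 * 16 = 107616 bits
compressed_size = n_symbols * avg_code_len = 6726 * 8.0 = 53808.0 bits
ratio = original_size / compressed_size = 107616 / 53808.0 = 2.0

Compression ratio = 2.0


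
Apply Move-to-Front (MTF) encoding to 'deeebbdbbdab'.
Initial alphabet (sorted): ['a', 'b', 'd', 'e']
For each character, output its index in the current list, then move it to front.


MTF encoding:
'd': index 2 in ['a', 'b', 'd', 'e'] -> ['d', 'a', 'b', 'e']
'e': index 3 in ['d', 'a', 'b', 'e'] -> ['e', 'd', 'a', 'b']
'e': index 0 in ['e', 'd', 'a', 'b'] -> ['e', 'd', 'a', 'b']
'e': index 0 in ['e', 'd', 'a', 'b'] -> ['e', 'd', 'a', 'b']
'b': index 3 in ['e', 'd', 'a', 'b'] -> ['b', 'e', 'd', 'a']
'b': index 0 in ['b', 'e', 'd', 'a'] -> ['b', 'e', 'd', 'a']
'd': index 2 in ['b', 'e', 'd', 'a'] -> ['d', 'b', 'e', 'a']
'b': index 1 in ['d', 'b', 'e', 'a'] -> ['b', 'd', 'e', 'a']
'b': index 0 in ['b', 'd', 'e', 'a'] -> ['b', 'd', 'e', 'a']
'd': index 1 in ['b', 'd', 'e', 'a'] -> ['d', 'b', 'e', 'a']
'a': index 3 in ['d', 'b', 'e', 'a'] -> ['a', 'd', 'b', 'e']
'b': index 2 in ['a', 'd', 'b', 'e'] -> ['b', 'a', 'd', 'e']


Output: [2, 3, 0, 0, 3, 0, 2, 1, 0, 1, 3, 2]


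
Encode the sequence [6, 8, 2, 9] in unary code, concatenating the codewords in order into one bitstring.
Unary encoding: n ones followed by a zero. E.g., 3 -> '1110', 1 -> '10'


Encode each number as n ones followed by a terminating 0:
  6 -> 1111110 (7 bits)
  8 -> 111111110 (9 bits)
  2 -> 110 (3 bits)
  9 -> 1111111110 (10 bits)
Total length = 7 + 9 + 3 + 10 = 29 bits.

Unary([6, 8, 2, 9]) = 11111101111111101101111111110 (29 bits)


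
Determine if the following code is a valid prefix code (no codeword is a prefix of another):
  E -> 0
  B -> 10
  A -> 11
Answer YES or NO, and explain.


Checking each pair (does one codeword prefix another?):
  E='0' vs B='10': no prefix
  E='0' vs A='11': no prefix
  B='10' vs E='0': no prefix
  B='10' vs A='11': no prefix
  A='11' vs E='0': no prefix
  A='11' vs B='10': no prefix
No violation found over all pairs.

YES -- this is a valid prefix code. No codeword is a prefix of any other codeword.


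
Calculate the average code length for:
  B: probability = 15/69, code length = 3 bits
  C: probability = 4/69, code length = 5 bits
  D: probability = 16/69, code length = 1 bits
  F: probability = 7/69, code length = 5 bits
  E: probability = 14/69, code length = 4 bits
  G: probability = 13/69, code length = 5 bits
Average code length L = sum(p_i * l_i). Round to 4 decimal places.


Weighted contributions p_i * l_i:
  B: (15/69) * 3 = 45/69
  C: (4/69) * 5 = 20/69
  D: (16/69) * 1 = 16/69
  F: (7/69) * 5 = 35/69
  E: (14/69) * 4 = 56/69
  G: (13/69) * 5 = 65/69
Sum = (45 + 20 + 16 + 35 + 56 + 65)/69 = 237/69

L = 237/69 = 3.4348 bits/symbol


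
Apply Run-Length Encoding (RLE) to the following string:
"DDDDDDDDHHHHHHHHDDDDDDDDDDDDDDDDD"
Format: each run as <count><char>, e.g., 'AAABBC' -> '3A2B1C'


Scanning runs left to right:
  i=0: run of 'D' x 8 -> '8D'
  i=8: run of 'H' x 8 -> '8H'
  i=16: run of 'D' x 17 -> '17D'

RLE = 8D8H17D


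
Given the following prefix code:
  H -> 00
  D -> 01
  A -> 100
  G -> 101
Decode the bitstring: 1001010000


Decoding step by step:
Bits 100 -> A
Bits 101 -> G
Bits 00 -> H
Bits 00 -> H


Decoded message: AGHH


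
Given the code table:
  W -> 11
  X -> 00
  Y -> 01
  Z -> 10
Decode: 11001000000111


Decoding:
11 -> W
00 -> X
10 -> Z
00 -> X
00 -> X
01 -> Y
11 -> W


Result: WXZXXYW


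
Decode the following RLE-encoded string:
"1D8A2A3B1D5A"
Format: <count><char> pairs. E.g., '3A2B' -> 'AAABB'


Expanding each <count><char> pair:
  1D -> 'D'
  8A -> 'AAAAAAAA'
  2A -> 'AA'
  3B -> 'BBB'
  1D -> 'D'
  5A -> 'AAAAA'

Decoded = DAAAAAAAAAABBBDAAAAA


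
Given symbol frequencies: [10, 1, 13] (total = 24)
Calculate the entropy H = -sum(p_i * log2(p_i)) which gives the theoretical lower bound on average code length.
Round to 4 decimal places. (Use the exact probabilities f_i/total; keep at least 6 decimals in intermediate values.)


Per-symbol terms -p_i * log2(p_i) with p_i = f_i/24:
  p = 10/24 = 0.416667: log2(p) = -1.263034, -p*log2(p) = 0.526264
  p = 1/24 = 0.041667: log2(p) = -4.584963, -p*log2(p) = 0.191040
  p = 13/24 = 0.541667: log2(p) = -0.884523, -p*log2(p) = 0.479117
H = 0.526264 + 0.191040 + 0.479117 = 1.196421

H = 1.1964 bits/symbol


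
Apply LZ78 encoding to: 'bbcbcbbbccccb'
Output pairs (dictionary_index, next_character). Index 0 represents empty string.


LZ78 encoding steps:
Dictionary: {0: ''}
Step 1: w='' (idx 0), next='b' -> output (0, 'b'), add 'b' as idx 1
Step 2: w='b' (idx 1), next='c' -> output (1, 'c'), add 'bc' as idx 2
Step 3: w='bc' (idx 2), next='b' -> output (2, 'b'), add 'bcb' as idx 3
Step 4: w='b' (idx 1), next='b' -> output (1, 'b'), add 'bb' as idx 4
Step 5: w='' (idx 0), next='c' -> output (0, 'c'), add 'c' as idx 5
Step 6: w='c' (idx 5), next='c' -> output (5, 'c'), add 'cc' as idx 6
Step 7: w='c' (idx 5), next='b' -> output (5, 'b'), add 'cb' as idx 7


Encoded: [(0, 'b'), (1, 'c'), (2, 'b'), (1, 'b'), (0, 'c'), (5, 'c'), (5, 'b')]


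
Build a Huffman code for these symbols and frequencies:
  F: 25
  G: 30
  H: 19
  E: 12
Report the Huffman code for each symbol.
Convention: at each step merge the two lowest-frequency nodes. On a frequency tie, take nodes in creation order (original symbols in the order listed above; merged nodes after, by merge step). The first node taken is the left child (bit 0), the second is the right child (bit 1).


Huffman tree construction:
Step 1: Merge E(12) + H(19) = 31
Step 2: Merge F(25) + G(30) = 55
Step 3: Merge (E+H)(31) + (F+G)(55) = 86
Read each symbol's code off the tree from the root (left child = 0, right child = 1).

Codes:
  F: 10 (length 2)
  G: 11 (length 2)
  H: 01 (length 2)
  E: 00 (length 2)
Average code length: 172/86 = 2.0000 bits/symbol


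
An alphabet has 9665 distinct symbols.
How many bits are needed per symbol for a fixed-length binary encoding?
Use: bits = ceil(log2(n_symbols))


log2(9665) = 13.2386
Bracket: 2^13 = 8192 < 9665 <= 2^14 = 16384
So ceil(log2(9665)) = 14

bits = ceil(log2(9665)) = ceil(13.2386) = 14 bits


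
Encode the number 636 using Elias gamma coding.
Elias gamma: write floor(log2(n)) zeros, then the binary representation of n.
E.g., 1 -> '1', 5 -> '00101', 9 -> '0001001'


num_bits = floor(log2(636)) + 1 = 10
leading_zeros = num_bits - 1 = 9
binary(636) = 1001111100

Elias gamma(636) = '000000000' + '1001111100' = 0000000001001111100 (19 bits)


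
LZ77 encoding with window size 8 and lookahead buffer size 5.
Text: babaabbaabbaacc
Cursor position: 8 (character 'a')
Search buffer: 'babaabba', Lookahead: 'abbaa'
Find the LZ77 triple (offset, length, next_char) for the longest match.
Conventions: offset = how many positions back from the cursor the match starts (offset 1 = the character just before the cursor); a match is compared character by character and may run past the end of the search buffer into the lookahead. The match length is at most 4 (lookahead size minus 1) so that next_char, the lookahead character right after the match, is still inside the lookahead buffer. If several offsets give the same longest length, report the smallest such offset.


Try each offset into the search buffer:
  offset=1 (pos 7, char 'a'): match length 1
  offset=2 (pos 6, char 'b'): match length 0
  offset=3 (pos 5, char 'b'): match length 0
  offset=4 (pos 4, char 'a'): match length 4
  offset=5 (pos 3, char 'a'): match length 1
  offset=6 (pos 2, char 'b'): match length 0
  offset=7 (pos 1, char 'a'): match length 2
  offset=8 (pos 0, char 'b'): match length 0
Longest match has length 4 at offset 4.
next_char = character at position 8 + 4 = 12 -> 'a'

Best match: offset=4, length=4 (matching 'abba' starting at position 4)
LZ77 triple: (4, 4, 'a')


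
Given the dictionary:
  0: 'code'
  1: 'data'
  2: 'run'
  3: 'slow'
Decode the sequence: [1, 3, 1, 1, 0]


Look up each index in the dictionary:
  1 -> 'data'
  3 -> 'slow'
  1 -> 'data'
  1 -> 'data'
  0 -> 'code'

Decoded: "data slow data data code"


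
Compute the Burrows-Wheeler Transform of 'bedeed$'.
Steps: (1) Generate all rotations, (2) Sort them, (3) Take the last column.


Rotations (sorted):
  0: $bedeed -> last char: d
  1: bedeed$ -> last char: $
  2: d$bedee -> last char: e
  3: deed$be -> last char: e
  4: ed$bede -> last char: e
  5: edeed$b -> last char: b
  6: eed$bed -> last char: d


BWT = d$eeebd


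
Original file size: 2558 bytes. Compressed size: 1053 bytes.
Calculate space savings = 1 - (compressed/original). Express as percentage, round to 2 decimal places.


ratio = compressed/original = 1053/2558 = 0.41165
savings = 1 - ratio = 1 - 0.41165 = 0.58835
as a percentage: 0.58835 * 100 = 58.84%

Space savings = 1 - 1053/2558 = 58.84%


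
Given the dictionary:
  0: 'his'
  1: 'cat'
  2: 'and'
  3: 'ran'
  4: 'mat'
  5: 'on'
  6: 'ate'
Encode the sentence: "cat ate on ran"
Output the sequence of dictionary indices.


Look up each word in the dictionary:
  'cat' -> 1
  'ate' -> 6
  'on' -> 5
  'ran' -> 3

Encoded: [1, 6, 5, 3]


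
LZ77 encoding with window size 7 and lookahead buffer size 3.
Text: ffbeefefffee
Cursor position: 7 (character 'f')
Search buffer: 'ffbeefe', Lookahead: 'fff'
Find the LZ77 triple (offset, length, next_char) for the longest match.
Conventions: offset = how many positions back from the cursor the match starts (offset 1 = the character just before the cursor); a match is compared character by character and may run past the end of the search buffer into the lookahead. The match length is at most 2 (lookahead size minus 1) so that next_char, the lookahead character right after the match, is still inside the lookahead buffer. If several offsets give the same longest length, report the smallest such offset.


Try each offset into the search buffer:
  offset=1 (pos 6, char 'e'): match length 0
  offset=2 (pos 5, char 'f'): match length 1
  offset=3 (pos 4, char 'e'): match length 0
  offset=4 (pos 3, char 'e'): match length 0
  offset=5 (pos 2, char 'b'): match length 0
  offset=6 (pos 1, char 'f'): match length 1
  offset=7 (pos 0, char 'f'): match length 2
Longest match has length 2 at offset 7.
next_char = character at position 7 + 2 = 9 -> 'f'

Best match: offset=7, length=2 (matching 'ff' starting at position 0)
LZ77 triple: (7, 2, 'f')


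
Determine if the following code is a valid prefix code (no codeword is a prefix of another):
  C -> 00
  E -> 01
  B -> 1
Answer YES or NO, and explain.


Checking each pair (does one codeword prefix another?):
  C='00' vs E='01': no prefix
  C='00' vs B='1': no prefix
  E='01' vs C='00': no prefix
  E='01' vs B='1': no prefix
  B='1' vs C='00': no prefix
  B='1' vs E='01': no prefix
No violation found over all pairs.

YES -- this is a valid prefix code. No codeword is a prefix of any other codeword.


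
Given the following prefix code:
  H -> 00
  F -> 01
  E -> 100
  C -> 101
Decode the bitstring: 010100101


Decoding step by step:
Bits 01 -> F
Bits 01 -> F
Bits 00 -> H
Bits 101 -> C


Decoded message: FFHC


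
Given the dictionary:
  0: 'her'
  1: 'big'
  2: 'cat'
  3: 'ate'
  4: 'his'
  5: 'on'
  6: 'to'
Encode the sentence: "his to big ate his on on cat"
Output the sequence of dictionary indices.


Look up each word in the dictionary:
  'his' -> 4
  'to' -> 6
  'big' -> 1
  'ate' -> 3
  'his' -> 4
  'on' -> 5
  'on' -> 5
  'cat' -> 2

Encoded: [4, 6, 1, 3, 4, 5, 5, 2]


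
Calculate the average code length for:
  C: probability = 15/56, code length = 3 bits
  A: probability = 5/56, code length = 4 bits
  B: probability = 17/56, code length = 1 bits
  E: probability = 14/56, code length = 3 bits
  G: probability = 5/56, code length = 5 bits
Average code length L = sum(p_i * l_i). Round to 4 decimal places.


Weighted contributions p_i * l_i:
  C: (15/56) * 3 = 45/56
  A: (5/56) * 4 = 20/56
  B: (17/56) * 1 = 17/56
  E: (14/56) * 3 = 42/56
  G: (5/56) * 5 = 25/56
Sum = (45 + 20 + 17 + 42 + 25)/56 = 149/56

L = 149/56 = 2.6607 bits/symbol


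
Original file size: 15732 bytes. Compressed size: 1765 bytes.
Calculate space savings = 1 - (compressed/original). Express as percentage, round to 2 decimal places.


ratio = compressed/original = 1765/15732 = 0.112192
savings = 1 - ratio = 1 - 0.112192 = 0.887808
as a percentage: 0.887808 * 100 = 88.78%

Space savings = 1 - 1765/15732 = 88.78%


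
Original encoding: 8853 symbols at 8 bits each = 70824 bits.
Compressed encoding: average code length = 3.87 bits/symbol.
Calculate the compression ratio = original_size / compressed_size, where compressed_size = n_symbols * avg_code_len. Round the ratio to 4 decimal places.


original_size = n_symbols * orig_bits = 8853 * 8 = 70824 bits
compressed_size = n_symbols * avg_code_len = 8853 * 3.87 = 34261.11 bits
ratio = original_size / compressed_size = 70824 / 34261.11 = 2.0672

Compression ratio = 2.0672


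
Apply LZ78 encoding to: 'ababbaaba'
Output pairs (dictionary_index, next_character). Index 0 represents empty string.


LZ78 encoding steps:
Dictionary: {0: ''}
Step 1: w='' (idx 0), next='a' -> output (0, 'a'), add 'a' as idx 1
Step 2: w='' (idx 0), next='b' -> output (0, 'b'), add 'b' as idx 2
Step 3: w='a' (idx 1), next='b' -> output (1, 'b'), add 'ab' as idx 3
Step 4: w='b' (idx 2), next='a' -> output (2, 'a'), add 'ba' as idx 4
Step 5: w='ab' (idx 3), next='a' -> output (3, 'a'), add 'aba' as idx 5


Encoded: [(0, 'a'), (0, 'b'), (1, 'b'), (2, 'a'), (3, 'a')]


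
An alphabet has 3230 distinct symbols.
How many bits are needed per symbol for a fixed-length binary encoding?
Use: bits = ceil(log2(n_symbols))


log2(3230) = 11.6573
Bracket: 2^11 = 2048 < 3230 <= 2^12 = 4096
So ceil(log2(3230)) = 12

bits = ceil(log2(3230)) = ceil(11.6573) = 12 bits


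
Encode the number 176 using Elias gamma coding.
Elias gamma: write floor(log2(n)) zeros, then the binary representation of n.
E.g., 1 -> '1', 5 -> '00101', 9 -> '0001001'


num_bits = floor(log2(176)) + 1 = 8
leading_zeros = num_bits - 1 = 7
binary(176) = 10110000

Elias gamma(176) = '0000000' + '10110000' = 000000010110000 (15 bits)


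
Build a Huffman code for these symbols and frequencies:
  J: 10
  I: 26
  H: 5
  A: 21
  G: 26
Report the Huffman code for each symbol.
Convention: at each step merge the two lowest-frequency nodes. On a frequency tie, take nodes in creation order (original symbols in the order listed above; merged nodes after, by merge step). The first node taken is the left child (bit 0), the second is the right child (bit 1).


Huffman tree construction:
Step 1: Merge H(5) + J(10) = 15
Step 2: Merge (H+J)(15) + A(21) = 36
Step 3: Merge I(26) + G(26) = 52
Step 4: Merge ((H+J)+A)(36) + (I+G)(52) = 88
Read each symbol's code off the tree from the root (left child = 0, right child = 1).

Codes:
  J: 001 (length 3)
  I: 10 (length 2)
  H: 000 (length 3)
  A: 01 (length 2)
  G: 11 (length 2)
Average code length: 191/88 = 2.1705 bits/symbol


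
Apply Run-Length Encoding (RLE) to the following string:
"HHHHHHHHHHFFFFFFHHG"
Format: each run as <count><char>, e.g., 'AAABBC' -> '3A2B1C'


Scanning runs left to right:
  i=0: run of 'H' x 10 -> '10H'
  i=10: run of 'F' x 6 -> '6F'
  i=16: run of 'H' x 2 -> '2H'
  i=18: run of 'G' x 1 -> '1G'

RLE = 10H6F2H1G


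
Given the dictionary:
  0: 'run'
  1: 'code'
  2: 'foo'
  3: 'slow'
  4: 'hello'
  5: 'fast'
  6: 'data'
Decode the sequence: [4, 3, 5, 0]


Look up each index in the dictionary:
  4 -> 'hello'
  3 -> 'slow'
  5 -> 'fast'
  0 -> 'run'

Decoded: "hello slow fast run"


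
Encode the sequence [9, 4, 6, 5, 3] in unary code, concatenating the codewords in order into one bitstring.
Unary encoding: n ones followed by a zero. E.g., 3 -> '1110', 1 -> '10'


Encode each number as n ones followed by a terminating 0:
  9 -> 1111111110 (10 bits)
  4 -> 11110 (5 bits)
  6 -> 1111110 (7 bits)
  5 -> 111110 (6 bits)
  3 -> 1110 (4 bits)
Total length = 10 + 5 + 7 + 6 + 4 = 32 bits.

Unary([9, 4, 6, 5, 3]) = 11111111101111011111101111101110 (32 bits)


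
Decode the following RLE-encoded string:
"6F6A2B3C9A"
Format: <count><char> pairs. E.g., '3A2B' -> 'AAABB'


Expanding each <count><char> pair:
  6F -> 'FFFFFF'
  6A -> 'AAAAAA'
  2B -> 'BB'
  3C -> 'CCC'
  9A -> 'AAAAAAAAA'

Decoded = FFFFFFAAAAAABBCCCAAAAAAAAA


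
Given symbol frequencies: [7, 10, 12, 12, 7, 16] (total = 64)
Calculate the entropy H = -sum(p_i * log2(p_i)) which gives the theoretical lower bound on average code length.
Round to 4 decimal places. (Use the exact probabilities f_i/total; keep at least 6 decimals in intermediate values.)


Per-symbol terms -p_i * log2(p_i) with p_i = f_i/64:
  p = 7/64 = 0.109375: log2(p) = -3.192645, -p*log2(p) = 0.349196
  p = 10/64 = 0.156250: log2(p) = -2.678072, -p*log2(p) = 0.418449
  p = 12/64 = 0.187500: log2(p) = -2.415037, -p*log2(p) = 0.452820
  p = 12/64 = 0.187500: log2(p) = -2.415037, -p*log2(p) = 0.452820
  p = 7/64 = 0.109375: log2(p) = -3.192645, -p*log2(p) = 0.349196
  p = 16/64 = 0.250000: log2(p) = -2.000000, -p*log2(p) = 0.500000
H = 0.349196 + 0.418449 + 0.452820 + 0.452820 + 0.349196 + 0.500000 = 2.522481

H = 2.5225 bits/symbol


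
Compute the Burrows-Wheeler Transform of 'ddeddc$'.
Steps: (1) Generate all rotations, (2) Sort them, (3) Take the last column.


Rotations (sorted):
  0: $ddeddc -> last char: c
  1: c$ddedd -> last char: d
  2: dc$dded -> last char: d
  3: ddc$dde -> last char: e
  4: ddeddc$ -> last char: $
  5: deddc$d -> last char: d
  6: eddc$dd -> last char: d


BWT = cdde$dd


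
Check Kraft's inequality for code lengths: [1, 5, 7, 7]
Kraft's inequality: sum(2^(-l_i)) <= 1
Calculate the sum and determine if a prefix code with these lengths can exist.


Sum = 2^(-1) + 2^(-5) + 2^(-7) + 2^(-7)
    = 0.5 + 0.03125 + 0.0078125 + 0.0078125
    = 70/128 = 0.546875
Since 0.546875 <= 1, Kraft's inequality IS satisfied.
A prefix code with these lengths CAN exist.

Kraft sum = 0.546875. Satisfied.


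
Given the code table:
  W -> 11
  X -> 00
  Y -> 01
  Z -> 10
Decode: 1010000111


Decoding:
10 -> Z
10 -> Z
00 -> X
01 -> Y
11 -> W


Result: ZZXYW


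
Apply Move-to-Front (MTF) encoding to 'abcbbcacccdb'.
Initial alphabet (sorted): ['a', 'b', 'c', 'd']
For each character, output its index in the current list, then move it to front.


MTF encoding:
'a': index 0 in ['a', 'b', 'c', 'd'] -> ['a', 'b', 'c', 'd']
'b': index 1 in ['a', 'b', 'c', 'd'] -> ['b', 'a', 'c', 'd']
'c': index 2 in ['b', 'a', 'c', 'd'] -> ['c', 'b', 'a', 'd']
'b': index 1 in ['c', 'b', 'a', 'd'] -> ['b', 'c', 'a', 'd']
'b': index 0 in ['b', 'c', 'a', 'd'] -> ['b', 'c', 'a', 'd']
'c': index 1 in ['b', 'c', 'a', 'd'] -> ['c', 'b', 'a', 'd']
'a': index 2 in ['c', 'b', 'a', 'd'] -> ['a', 'c', 'b', 'd']
'c': index 1 in ['a', 'c', 'b', 'd'] -> ['c', 'a', 'b', 'd']
'c': index 0 in ['c', 'a', 'b', 'd'] -> ['c', 'a', 'b', 'd']
'c': index 0 in ['c', 'a', 'b', 'd'] -> ['c', 'a', 'b', 'd']
'd': index 3 in ['c', 'a', 'b', 'd'] -> ['d', 'c', 'a', 'b']
'b': index 3 in ['d', 'c', 'a', 'b'] -> ['b', 'd', 'c', 'a']


Output: [0, 1, 2, 1, 0, 1, 2, 1, 0, 0, 3, 3]


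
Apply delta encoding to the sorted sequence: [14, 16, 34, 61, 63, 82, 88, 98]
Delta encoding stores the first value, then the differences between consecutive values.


First value: 14
Deltas:
  16 - 14 = 2
  34 - 16 = 18
  61 - 34 = 27
  63 - 61 = 2
  82 - 63 = 19
  88 - 82 = 6
  98 - 88 = 10


Delta encoded: [14, 2, 18, 27, 2, 19, 6, 10]


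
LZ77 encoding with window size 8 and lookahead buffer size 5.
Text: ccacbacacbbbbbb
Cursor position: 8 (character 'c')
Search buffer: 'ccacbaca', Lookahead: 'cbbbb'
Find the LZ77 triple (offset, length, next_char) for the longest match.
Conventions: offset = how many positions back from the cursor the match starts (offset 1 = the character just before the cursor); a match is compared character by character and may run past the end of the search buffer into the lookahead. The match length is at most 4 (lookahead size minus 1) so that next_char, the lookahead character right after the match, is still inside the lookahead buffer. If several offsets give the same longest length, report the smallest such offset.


Try each offset into the search buffer:
  offset=1 (pos 7, char 'a'): match length 0
  offset=2 (pos 6, char 'c'): match length 1
  offset=3 (pos 5, char 'a'): match length 0
  offset=4 (pos 4, char 'b'): match length 0
  offset=5 (pos 3, char 'c'): match length 2
  offset=6 (pos 2, char 'a'): match length 0
  offset=7 (pos 1, char 'c'): match length 1
  offset=8 (pos 0, char 'c'): match length 1
Longest match has length 2 at offset 5.
next_char = character at position 8 + 2 = 10 -> 'b'

Best match: offset=5, length=2 (matching 'cb' starting at position 3)
LZ77 triple: (5, 2, 'b')


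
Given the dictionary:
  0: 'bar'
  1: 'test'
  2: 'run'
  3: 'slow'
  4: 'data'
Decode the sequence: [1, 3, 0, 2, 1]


Look up each index in the dictionary:
  1 -> 'test'
  3 -> 'slow'
  0 -> 'bar'
  2 -> 'run'
  1 -> 'test'

Decoded: "test slow bar run test"


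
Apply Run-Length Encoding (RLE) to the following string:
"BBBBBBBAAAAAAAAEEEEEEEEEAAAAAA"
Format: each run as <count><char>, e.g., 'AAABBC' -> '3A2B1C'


Scanning runs left to right:
  i=0: run of 'B' x 7 -> '7B'
  i=7: run of 'A' x 8 -> '8A'
  i=15: run of 'E' x 9 -> '9E'
  i=24: run of 'A' x 6 -> '6A'

RLE = 7B8A9E6A


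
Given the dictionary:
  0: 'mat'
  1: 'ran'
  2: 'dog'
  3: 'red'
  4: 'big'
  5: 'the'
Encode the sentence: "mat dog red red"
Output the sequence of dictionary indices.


Look up each word in the dictionary:
  'mat' -> 0
  'dog' -> 2
  'red' -> 3
  'red' -> 3

Encoded: [0, 2, 3, 3]


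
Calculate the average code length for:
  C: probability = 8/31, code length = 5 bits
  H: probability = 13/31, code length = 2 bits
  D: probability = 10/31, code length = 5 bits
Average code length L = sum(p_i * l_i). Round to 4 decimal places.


Weighted contributions p_i * l_i:
  C: (8/31) * 5 = 40/31
  H: (13/31) * 2 = 26/31
  D: (10/31) * 5 = 50/31
Sum = (40 + 26 + 50)/31 = 116/31

L = 116/31 = 3.7419 bits/symbol


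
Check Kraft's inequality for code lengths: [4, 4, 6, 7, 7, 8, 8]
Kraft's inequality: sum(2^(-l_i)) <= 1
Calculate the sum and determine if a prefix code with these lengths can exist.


Sum = 2^(-4) + 2^(-4) + 2^(-6) + 2^(-7) + 2^(-7) + 2^(-8) + 2^(-8)
    = 0.0625 + 0.0625 + 0.015625 + 0.0078125 + 0.0078125 + 0.00390625 + 0.00390625
    = 42/256 = 0.1640625
Since 0.1640625 <= 1, Kraft's inequality IS satisfied.
A prefix code with these lengths CAN exist.

Kraft sum = 0.1640625. Satisfied.


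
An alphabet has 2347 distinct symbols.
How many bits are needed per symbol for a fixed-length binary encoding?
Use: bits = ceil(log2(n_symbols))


log2(2347) = 11.1966
Bracket: 2^11 = 2048 < 2347 <= 2^12 = 4096
So ceil(log2(2347)) = 12

bits = ceil(log2(2347)) = ceil(11.1966) = 12 bits


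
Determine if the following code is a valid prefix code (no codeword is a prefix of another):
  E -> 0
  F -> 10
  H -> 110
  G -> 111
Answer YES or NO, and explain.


Checking each pair (does one codeword prefix another?):
  E='0' vs F='10': no prefix
  E='0' vs H='110': no prefix
  E='0' vs G='111': no prefix
  F='10' vs E='0': no prefix
  F='10' vs H='110': no prefix
  F='10' vs G='111': no prefix
  H='110' vs E='0': no prefix
  H='110' vs F='10': no prefix
  H='110' vs G='111': no prefix
  G='111' vs E='0': no prefix
  G='111' vs F='10': no prefix
  G='111' vs H='110': no prefix
No violation found over all pairs.

YES -- this is a valid prefix code. No codeword is a prefix of any other codeword.


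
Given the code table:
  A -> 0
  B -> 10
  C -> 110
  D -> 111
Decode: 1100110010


Decoding:
110 -> C
0 -> A
110 -> C
0 -> A
10 -> B


Result: CACAB


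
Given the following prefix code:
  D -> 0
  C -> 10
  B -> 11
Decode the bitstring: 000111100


Decoding step by step:
Bits 0 -> D
Bits 0 -> D
Bits 0 -> D
Bits 11 -> B
Bits 11 -> B
Bits 0 -> D
Bits 0 -> D


Decoded message: DDDBBDD


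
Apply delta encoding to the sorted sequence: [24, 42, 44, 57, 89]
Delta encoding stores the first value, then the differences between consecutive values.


First value: 24
Deltas:
  42 - 24 = 18
  44 - 42 = 2
  57 - 44 = 13
  89 - 57 = 32


Delta encoded: [24, 18, 2, 13, 32]


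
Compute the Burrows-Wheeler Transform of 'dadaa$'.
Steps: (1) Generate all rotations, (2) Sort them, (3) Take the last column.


Rotations (sorted):
  0: $dadaa -> last char: a
  1: a$dada -> last char: a
  2: aa$dad -> last char: d
  3: adaa$d -> last char: d
  4: daa$da -> last char: a
  5: dadaa$ -> last char: $


BWT = aadda$


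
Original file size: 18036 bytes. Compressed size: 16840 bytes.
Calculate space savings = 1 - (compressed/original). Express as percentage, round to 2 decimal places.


ratio = compressed/original = 16840/18036 = 0.933688
savings = 1 - ratio = 1 - 0.933688 = 0.066312
as a percentage: 0.066312 * 100 = 6.63%

Space savings = 1 - 16840/18036 = 6.63%


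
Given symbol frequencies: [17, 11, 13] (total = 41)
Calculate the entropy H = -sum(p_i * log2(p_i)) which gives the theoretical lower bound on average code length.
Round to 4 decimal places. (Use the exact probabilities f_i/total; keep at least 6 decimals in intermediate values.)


Per-symbol terms -p_i * log2(p_i) with p_i = f_i/41:
  p = 17/41 = 0.414634: log2(p) = -1.270089, -p*log2(p) = 0.526622
  p = 11/41 = 0.268293: log2(p) = -1.898120, -p*log2(p) = 0.509252
  p = 13/41 = 0.317073: log2(p) = -1.657112, -p*log2(p) = 0.525426
H = 0.526622 + 0.509252 + 0.525426 = 1.561300

H = 1.5613 bits/symbol


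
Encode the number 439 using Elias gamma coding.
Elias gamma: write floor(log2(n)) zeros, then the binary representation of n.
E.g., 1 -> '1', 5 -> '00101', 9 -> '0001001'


num_bits = floor(log2(439)) + 1 = 9
leading_zeros = num_bits - 1 = 8
binary(439) = 110110111

Elias gamma(439) = '00000000' + '110110111' = 00000000110110111 (17 bits)


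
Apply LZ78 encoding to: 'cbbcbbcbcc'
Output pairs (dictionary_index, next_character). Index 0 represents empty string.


LZ78 encoding steps:
Dictionary: {0: ''}
Step 1: w='' (idx 0), next='c' -> output (0, 'c'), add 'c' as idx 1
Step 2: w='' (idx 0), next='b' -> output (0, 'b'), add 'b' as idx 2
Step 3: w='b' (idx 2), next='c' -> output (2, 'c'), add 'bc' as idx 3
Step 4: w='b' (idx 2), next='b' -> output (2, 'b'), add 'bb' as idx 4
Step 5: w='c' (idx 1), next='b' -> output (1, 'b'), add 'cb' as idx 5
Step 6: w='c' (idx 1), next='c' -> output (1, 'c'), add 'cc' as idx 6


Encoded: [(0, 'c'), (0, 'b'), (2, 'c'), (2, 'b'), (1, 'b'), (1, 'c')]


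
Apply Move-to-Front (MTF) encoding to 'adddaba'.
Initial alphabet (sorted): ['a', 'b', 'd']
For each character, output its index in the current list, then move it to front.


MTF encoding:
'a': index 0 in ['a', 'b', 'd'] -> ['a', 'b', 'd']
'd': index 2 in ['a', 'b', 'd'] -> ['d', 'a', 'b']
'd': index 0 in ['d', 'a', 'b'] -> ['d', 'a', 'b']
'd': index 0 in ['d', 'a', 'b'] -> ['d', 'a', 'b']
'a': index 1 in ['d', 'a', 'b'] -> ['a', 'd', 'b']
'b': index 2 in ['a', 'd', 'b'] -> ['b', 'a', 'd']
'a': index 1 in ['b', 'a', 'd'] -> ['a', 'b', 'd']


Output: [0, 2, 0, 0, 1, 2, 1]


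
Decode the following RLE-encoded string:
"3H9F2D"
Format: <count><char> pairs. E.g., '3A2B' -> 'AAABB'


Expanding each <count><char> pair:
  3H -> 'HHH'
  9F -> 'FFFFFFFFF'
  2D -> 'DD'

Decoded = HHHFFFFFFFFFDD


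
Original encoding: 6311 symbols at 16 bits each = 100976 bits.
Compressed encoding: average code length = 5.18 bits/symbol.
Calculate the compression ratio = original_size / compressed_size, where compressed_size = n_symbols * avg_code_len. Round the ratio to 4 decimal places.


original_size = n_symbols * orig_bits = 6311 * 16 = 100976 bits
compressed_size = n_symbols * avg_code_len = 6311 * 5.18 = 32690.98 bits
ratio = original_size / compressed_size = 100976 / 32690.98 = 3.0888

Compression ratio = 3.0888


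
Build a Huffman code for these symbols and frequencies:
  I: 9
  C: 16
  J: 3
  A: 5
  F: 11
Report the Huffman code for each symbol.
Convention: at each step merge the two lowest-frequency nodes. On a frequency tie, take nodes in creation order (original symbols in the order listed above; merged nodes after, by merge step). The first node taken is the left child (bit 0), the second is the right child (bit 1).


Huffman tree construction:
Step 1: Merge J(3) + A(5) = 8
Step 2: Merge (J+A)(8) + I(9) = 17
Step 3: Merge F(11) + C(16) = 27
Step 4: Merge ((J+A)+I)(17) + (F+C)(27) = 44
Read each symbol's code off the tree from the root (left child = 0, right child = 1).

Codes:
  I: 01 (length 2)
  C: 11 (length 2)
  J: 000 (length 3)
  A: 001 (length 3)
  F: 10 (length 2)
Average code length: 96/44 = 2.1818 bits/symbol


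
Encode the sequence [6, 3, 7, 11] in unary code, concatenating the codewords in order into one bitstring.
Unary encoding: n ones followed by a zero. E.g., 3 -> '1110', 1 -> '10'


Encode each number as n ones followed by a terminating 0:
  6 -> 1111110 (7 bits)
  3 -> 1110 (4 bits)
  7 -> 11111110 (8 bits)
  11 -> 111111111110 (12 bits)
Total length = 7 + 4 + 8 + 12 = 31 bits.

Unary([6, 3, 7, 11]) = 1111110111011111110111111111110 (31 bits)


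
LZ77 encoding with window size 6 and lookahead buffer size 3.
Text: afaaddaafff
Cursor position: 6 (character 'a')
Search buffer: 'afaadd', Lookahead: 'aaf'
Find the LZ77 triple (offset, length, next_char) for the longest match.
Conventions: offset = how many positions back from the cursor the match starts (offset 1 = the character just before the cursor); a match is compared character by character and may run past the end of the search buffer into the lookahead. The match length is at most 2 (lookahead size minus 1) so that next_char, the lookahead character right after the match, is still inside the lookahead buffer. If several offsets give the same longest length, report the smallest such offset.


Try each offset into the search buffer:
  offset=1 (pos 5, char 'd'): match length 0
  offset=2 (pos 4, char 'd'): match length 0
  offset=3 (pos 3, char 'a'): match length 1
  offset=4 (pos 2, char 'a'): match length 2
  offset=5 (pos 1, char 'f'): match length 0
  offset=6 (pos 0, char 'a'): match length 1
Longest match has length 2 at offset 4.
next_char = character at position 6 + 2 = 8 -> 'f'

Best match: offset=4, length=2 (matching 'aa' starting at position 2)
LZ77 triple: (4, 2, 'f')


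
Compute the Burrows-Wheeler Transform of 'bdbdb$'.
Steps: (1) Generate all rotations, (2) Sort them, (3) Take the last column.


Rotations (sorted):
  0: $bdbdb -> last char: b
  1: b$bdbd -> last char: d
  2: bdb$bd -> last char: d
  3: bdbdb$ -> last char: $
  4: db$bdb -> last char: b
  5: dbdb$b -> last char: b


BWT = bdd$bb


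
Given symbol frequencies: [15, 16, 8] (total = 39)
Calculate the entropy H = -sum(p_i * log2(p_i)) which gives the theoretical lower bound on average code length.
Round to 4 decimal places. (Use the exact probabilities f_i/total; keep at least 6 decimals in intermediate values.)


Per-symbol terms -p_i * log2(p_i) with p_i = f_i/39:
  p = 15/39 = 0.384615: log2(p) = -1.378512, -p*log2(p) = 0.530197
  p = 16/39 = 0.410256: log2(p) = -1.285402, -p*log2(p) = 0.527345
  p = 8/39 = 0.205128: log2(p) = -2.285402, -p*log2(p) = 0.468800
H = 0.530197 + 0.527345 + 0.468800 = 1.526342

H = 1.5263 bits/symbol


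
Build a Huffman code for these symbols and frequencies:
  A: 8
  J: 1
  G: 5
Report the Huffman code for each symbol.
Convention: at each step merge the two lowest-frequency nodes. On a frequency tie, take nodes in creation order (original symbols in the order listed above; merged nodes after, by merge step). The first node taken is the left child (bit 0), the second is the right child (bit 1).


Huffman tree construction:
Step 1: Merge J(1) + G(5) = 6
Step 2: Merge (J+G)(6) + A(8) = 14
Read each symbol's code off the tree from the root (left child = 0, right child = 1).

Codes:
  A: 1 (length 1)
  J: 00 (length 2)
  G: 01 (length 2)
Average code length: 20/14 = 1.4286 bits/symbol


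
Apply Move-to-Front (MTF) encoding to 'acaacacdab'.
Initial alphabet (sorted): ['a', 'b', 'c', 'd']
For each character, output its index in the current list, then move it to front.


MTF encoding:
'a': index 0 in ['a', 'b', 'c', 'd'] -> ['a', 'b', 'c', 'd']
'c': index 2 in ['a', 'b', 'c', 'd'] -> ['c', 'a', 'b', 'd']
'a': index 1 in ['c', 'a', 'b', 'd'] -> ['a', 'c', 'b', 'd']
'a': index 0 in ['a', 'c', 'b', 'd'] -> ['a', 'c', 'b', 'd']
'c': index 1 in ['a', 'c', 'b', 'd'] -> ['c', 'a', 'b', 'd']
'a': index 1 in ['c', 'a', 'b', 'd'] -> ['a', 'c', 'b', 'd']
'c': index 1 in ['a', 'c', 'b', 'd'] -> ['c', 'a', 'b', 'd']
'd': index 3 in ['c', 'a', 'b', 'd'] -> ['d', 'c', 'a', 'b']
'a': index 2 in ['d', 'c', 'a', 'b'] -> ['a', 'd', 'c', 'b']
'b': index 3 in ['a', 'd', 'c', 'b'] -> ['b', 'a', 'd', 'c']


Output: [0, 2, 1, 0, 1, 1, 1, 3, 2, 3]
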